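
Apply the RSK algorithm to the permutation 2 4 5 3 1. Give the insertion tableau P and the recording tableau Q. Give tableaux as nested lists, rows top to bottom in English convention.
P = [[1, 3, 5], [2], [4]], Q = [[1, 2, 3], [4], [5]]

Insert each entry of the permutation into P by Schensted row insertion, recording in Q the position of each new cell.

Insert 2: appended to row 1. P = [[2]], Q = [[1]].
Insert 4: appended to row 1. P = [[2, 4]], Q = [[1, 2]].
Insert 5: appended to row 1. P = [[2, 4, 5]], Q = [[1, 2, 3]].
Insert 3: 3 bumps 4 from row 1; 4 starts row 2. P = [[2, 3, 5], [4]], Q = [[1, 2, 3], [4]].
Insert 1: 1 bumps 2 from row 1; 2 bumps 4 from row 2; 4 starts row 3. P = [[1, 3, 5], [2], [4]], Q = [[1, 2, 3], [4], [5]].

So P = [[1, 3, 5], [2], [4]], Q = [[1, 2, 3], [4], [5]].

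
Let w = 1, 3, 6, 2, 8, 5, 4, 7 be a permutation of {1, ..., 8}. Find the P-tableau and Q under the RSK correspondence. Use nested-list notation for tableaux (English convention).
P = [[1, 2, 4, 7], [3, 5, 8], [6]], Q = [[1, 2, 3, 5], [4, 6, 8], [7]]

Insert each entry of the permutation into P by Schensted row insertion, recording in Q the position of each new cell.

Insert 1: appended to row 1. P = [[1]].
Insert 3: appended to row 1. P = [[1, 3]].
Insert 6: appended to row 1. P = [[1, 3, 6]].
Insert 2: 2 bumps 3 from row 1; 3 starts row 2. P = [[1, 2, 6], [3]].
Insert 8: appended to row 1. P = [[1, 2, 6, 8], [3]].
Insert 5: 5 bumps 6 from row 1; 6 appends to row 2. P = [[1, 2, 5, 8], [3, 6]].
Insert 4: 4 bumps 5 from row 1; 5 bumps 6 from row 2; 6 starts row 3. P = [[1, 2, 4, 8], [3, 5], [6]].
Insert 7: 7 bumps 8 from row 1; 8 appends to row 2. P = [[1, 2, 4, 7], [3, 5, 8], [6]].

So P = [[1, 2, 4, 7], [3, 5, 8], [6]], Q = [[1, 2, 3, 5], [4, 6, 8], [7]].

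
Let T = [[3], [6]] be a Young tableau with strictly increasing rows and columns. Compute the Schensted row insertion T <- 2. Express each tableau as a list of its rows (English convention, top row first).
In row 1, 2 replaces 3 (the leftmost entry greater than 2); 3 is bumped to row 2. In row 2, 3 replaces 6 (the leftmost entry greater than 3); 6 is bumped to row 3. 6 starts a new row 3. The new tableau is [[2], [3], [6]].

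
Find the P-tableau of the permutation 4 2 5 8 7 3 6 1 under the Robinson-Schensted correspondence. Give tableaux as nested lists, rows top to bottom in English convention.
P = [[1, 3, 6], [2, 5, 7], [4], [8]]

Insert 4: appended to row 1. P = [[4]].
Insert 2: 2 bumps 4 from row 1; 4 starts row 2. P = [[2], [4]].
Insert 5: appended to row 1. P = [[2, 5], [4]].
Insert 8: appended to row 1. P = [[2, 5, 8], [4]].
Insert 7: 7 bumps 8 from row 1; 8 appends to row 2. P = [[2, 5, 7], [4, 8]].
Insert 3: 3 bumps 5 from row 1; 5 bumps 8 from row 2; 8 starts row 3. P = [[2, 3, 7], [4, 5], [8]].
Insert 6: 6 bumps 7 from row 1; 7 appends to row 2. P = [[2, 3, 6], [4, 5, 7], [8]].
Insert 1: 1 bumps 2 from row 1; 2 bumps 4 from row 2; 4 bumps 8 from row 3; 8 starts row 4. P = [[1, 3, 6], [2, 5, 7], [4], [8]].

So P = [[1, 3, 6], [2, 5, 7], [4], [8]].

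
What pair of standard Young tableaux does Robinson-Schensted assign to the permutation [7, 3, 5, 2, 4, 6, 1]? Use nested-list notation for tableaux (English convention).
P = [[1, 4, 6], [2, 5], [3], [7]], Q = [[1, 3, 6], [2, 5], [4], [7]]

Insert each entry of the permutation into P by Schensted row insertion, recording in Q the position of each new cell.

Insert 7: appended to row 1. P = [[7]].
Insert 3: 3 bumps 7 from row 1; 7 starts row 2. P = [[3], [7]].
Insert 5: appended to row 1. P = [[3, 5], [7]].
Insert 2: 2 bumps 3 from row 1; 3 bumps 7 from row 2; 7 starts row 3. P = [[2, 5], [3], [7]].
Insert 4: 4 bumps 5 from row 1; 5 appends to row 2. P = [[2, 4], [3, 5], [7]].
Insert 6: appended to row 1. P = [[2, 4, 6], [3, 5], [7]].
Insert 1: 1 bumps 2 from row 1; 2 bumps 3 from row 2; 3 bumps 7 from row 3; 7 starts row 4. P = [[1, 4, 6], [2, 5], [3], [7]].

So P = [[1, 4, 6], [2, 5], [3], [7]], Q = [[1, 3, 6], [2, 5], [4], [7]].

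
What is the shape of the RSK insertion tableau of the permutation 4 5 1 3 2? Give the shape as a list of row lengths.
RSK row insertion gives P = [[1, 2], [3, 5], [4]], which has shape [2, 2, 1].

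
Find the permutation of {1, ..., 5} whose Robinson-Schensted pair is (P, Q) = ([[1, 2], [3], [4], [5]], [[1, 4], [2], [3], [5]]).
Reverse the RSK construction: for i from n down to 1, find the cell of Q containing i, remove the entry at that cell from P, and reverse-bump it up through P; the value ejected from row 1 is w(i).

Step i=5: Q has 5 at row 4, column 1; remove 5 from row 4 of P and reverse-bump: 5 enters row 3 and ejects 4; 4 enters row 2 and ejects 3; 3 enters row 1 and ejects 2. So w(5) = 2. P is now [[1, 3], [4], [5]].
Step i=4: Q has 4 at row 1, column 2; remove that cell from P, ejecting 3. So w(4) = 3. P is now [[1], [4], [5]].
Step i=3: Q has 3 at row 3, column 1; remove 5 from row 3 of P and reverse-bump: 5 enters row 2 and ejects 4; 4 enters row 1 and ejects 1. So w(3) = 1. P is now [[4], [5]].
Step i=2: Q has 2 at row 2, column 1; remove 5 from row 2 of P and reverse-bump: 5 enters row 1 and ejects 4. So w(2) = 4. P is now [[5]].
Step i=1: Q has 1 at row 1, column 1; remove that cell from P, ejecting 5. So w(1) = 5. P is now [].

So w = 5 4 1 3 2.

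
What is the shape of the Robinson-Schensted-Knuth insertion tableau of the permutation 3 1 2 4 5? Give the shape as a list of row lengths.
Row-insert each entry into an empty tableau.

After inserting 3: P = [[3]].
After inserting 1: P = [[1], [3]].
After inserting 2: P = [[1, 2], [3]].
After inserting 4: P = [[1, 2, 4], [3]].
After inserting 5: P = [[1, 2, 4, 5], [3]].

The final insertion tableau P = [[1, 2, 4, 5], [3]] has shape [4, 1].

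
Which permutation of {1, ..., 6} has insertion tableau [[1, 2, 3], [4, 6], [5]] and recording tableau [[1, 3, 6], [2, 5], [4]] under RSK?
Reverse RSK: for i = n, n-1, ..., 1, locate i in Q, remove the corresponding corner cell from P, and reverse-bump its entry up through P; the value ejected from row 1 is w(i).

So w = 5 4 6 1 2 3.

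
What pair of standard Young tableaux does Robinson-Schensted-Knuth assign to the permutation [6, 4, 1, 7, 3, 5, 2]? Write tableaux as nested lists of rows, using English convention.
P = [[1, 2, 5], [3, 7], [4], [6]], Q = [[1, 4, 6], [2, 5], [3], [7]]

Insert each entry of the permutation into P by Schensted row insertion, recording in Q the position of each new cell.

Insert 6: appended to row 1. P = [[6]].
Insert 4: 4 bumps 6 from row 1; 6 starts row 2. P = [[4], [6]].
Insert 1: 1 bumps 4 from row 1; 4 bumps 6 from row 2; 6 starts row 3. P = [[1], [4], [6]].
Insert 7: appended to row 1. P = [[1, 7], [4], [6]].
Insert 3: 3 bumps 7 from row 1; 7 appends to row 2. P = [[1, 3], [4, 7], [6]].
Insert 5: appended to row 1. P = [[1, 3, 5], [4, 7], [6]].
Insert 2: 2 bumps 3 from row 1; 3 bumps 4 from row 2; 4 bumps 6 from row 3; 6 starts row 4. P = [[1, 2, 5], [3, 7], [4], [6]].

So P = [[1, 2, 5], [3, 7], [4], [6]], Q = [[1, 4, 6], [2, 5], [3], [7]].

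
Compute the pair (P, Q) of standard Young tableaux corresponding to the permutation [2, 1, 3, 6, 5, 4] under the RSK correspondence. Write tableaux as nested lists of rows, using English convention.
Insert each entry of the permutation into P by Schensted row insertion, recording in Q the position of each new cell.

Insert 2: appended to row 1. P = [[2]].
Insert 1: 1 bumps 2 from row 1; 2 starts row 2. P = [[1], [2]].
Insert 3: appended to row 1. P = [[1, 3], [2]].
Insert 6: appended to row 1. P = [[1, 3, 6], [2]].
Insert 5: 5 bumps 6 from row 1; 6 appends to row 2. P = [[1, 3, 5], [2, 6]].
Insert 4: 4 bumps 5 from row 1; 5 bumps 6 from row 2; 6 starts row 3. P = [[1, 3, 4], [2, 5], [6]].

So P = [[1, 3, 4], [2, 5], [6]], Q = [[1, 3, 4], [2, 5], [6]].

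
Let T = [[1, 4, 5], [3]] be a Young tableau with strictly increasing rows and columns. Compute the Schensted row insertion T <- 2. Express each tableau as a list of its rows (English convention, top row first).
In row 1, 2 replaces 4 (the leftmost entry greater than 2); 4 is bumped to row 2. 4 is appended to row 2. The new tableau is [[1, 2, 5], [3, 4]].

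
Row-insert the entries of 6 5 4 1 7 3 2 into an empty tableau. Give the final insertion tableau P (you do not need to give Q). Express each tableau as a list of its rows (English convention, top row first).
P = [[1, 2], [3, 7], [4], [5], [6]]

Insert 6: appended to row 1. P = [[6]].
Insert 5: 5 bumps 6 from row 1; 6 starts row 2. P = [[5], [6]].
Insert 4: 4 bumps 5 from row 1; 5 bumps 6 from row 2; 6 starts row 3. P = [[4], [5], [6]].
Insert 1: 1 bumps 4 from row 1; 4 bumps 5 from row 2; 5 bumps 6 from row 3; 6 starts row 4. P = [[1], [4], [5], [6]].
Insert 7: appended to row 1. P = [[1, 7], [4], [5], [6]].
Insert 3: 3 bumps 7 from row 1; 7 appends to row 2. P = [[1, 3], [4, 7], [5], [6]].
Insert 2: 2 bumps 3 from row 1; 3 bumps 4 from row 2; 4 bumps 5 from row 3; 5 bumps 6 from row 4; 6 starts row 5. P = [[1, 2], [3, 7], [4], [5], [6]].

So P = [[1, 2], [3, 7], [4], [5], [6]].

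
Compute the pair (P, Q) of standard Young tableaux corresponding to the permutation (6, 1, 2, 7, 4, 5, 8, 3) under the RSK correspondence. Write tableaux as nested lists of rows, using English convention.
Insert each entry of the permutation into P by Schensted row insertion, recording in Q the position of each new cell.

Insert 6: appended to row 1. P = [[6]].
Insert 1: 1 bumps 6 from row 1; 6 starts row 2. P = [[1], [6]].
Insert 2: appended to row 1. P = [[1, 2], [6]].
Insert 7: appended to row 1. P = [[1, 2, 7], [6]].
Insert 4: 4 bumps 7 from row 1; 7 appends to row 2. P = [[1, 2, 4], [6, 7]].
Insert 5: appended to row 1. P = [[1, 2, 4, 5], [6, 7]].
Insert 8: appended to row 1. P = [[1, 2, 4, 5, 8], [6, 7]].
Insert 3: 3 bumps 4 from row 1; 4 bumps 6 from row 2; 6 starts row 3. P = [[1, 2, 3, 5, 8], [4, 7], [6]].

So P = [[1, 2, 3, 5, 8], [4, 7], [6]], Q = [[1, 3, 4, 6, 7], [2, 5], [8]].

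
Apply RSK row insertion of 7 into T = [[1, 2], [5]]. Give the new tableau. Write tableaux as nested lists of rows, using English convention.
7 is larger than every entry of row 1, so it is appended to row 1. The new tableau is [[1, 2, 7], [5]].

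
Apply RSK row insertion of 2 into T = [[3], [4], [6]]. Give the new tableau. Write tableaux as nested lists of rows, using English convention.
In row 1, 2 replaces 3 (the leftmost entry greater than 2); 3 is bumped to row 2. In row 2, 3 replaces 4 (the leftmost entry greater than 3); 4 is bumped to row 3. In row 3, 4 replaces 6 (the leftmost entry greater than 4); 6 is bumped to row 4. 6 starts a new row 4. The new tableau is [[2], [3], [4], [6]].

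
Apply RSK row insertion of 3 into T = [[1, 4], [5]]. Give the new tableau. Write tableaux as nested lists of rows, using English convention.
In row 1, 3 replaces 4 (the leftmost entry greater than 3); 4 is bumped to row 2. In row 2, 4 replaces 5 (the leftmost entry greater than 4); 5 is bumped to row 3. 5 starts a new row 3. The new tableau is [[1, 3], [4], [5]].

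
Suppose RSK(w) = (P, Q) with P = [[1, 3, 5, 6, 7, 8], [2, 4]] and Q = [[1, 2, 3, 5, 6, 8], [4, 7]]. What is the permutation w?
2 4 5 1 6 7 3 8

Reverse the RSK construction: for i from n down to 1, find the cell of Q containing i, remove the entry at that cell from P, and reverse-bump it up through P; the value ejected from row 1 is w(i).

Step i=8: Q has 8 at row 1, column 6; remove that cell from P, ejecting 8. So w(8) = 8. P is now [[1, 3, 5, 6, 7], [2, 4]].
Step i=7: Q has 7 at row 2, column 2; remove 4 from row 2 of P and reverse-bump: 4 enters row 1 and ejects 3. So w(7) = 3. P is now [[1, 4, 5, 6, 7], [2]].
Step i=6: Q has 6 at row 1, column 5; remove that cell from P, ejecting 7. So w(6) = 7. P is now [[1, 4, 5, 6], [2]].
Step i=5: Q has 5 at row 1, column 4; remove that cell from P, ejecting 6. So w(5) = 6. P is now [[1, 4, 5], [2]].
Step i=4: Q has 4 at row 2, column 1; remove 2 from row 2 of P and reverse-bump: 2 enters row 1 and ejects 1. So w(4) = 1. P is now [[2, 4, 5]].
Step i=3: Q has 3 at row 1, column 3; remove that cell from P, ejecting 5. So w(3) = 5. P is now [[2, 4]].
Step i=2: Q has 2 at row 1, column 2; remove that cell from P, ejecting 4. So w(2) = 4. P is now [[2]].
Step i=1: Q has 1 at row 1, column 1; remove that cell from P, ejecting 2. So w(1) = 2. P is now [].

So w = 2 4 5 1 6 7 3 8.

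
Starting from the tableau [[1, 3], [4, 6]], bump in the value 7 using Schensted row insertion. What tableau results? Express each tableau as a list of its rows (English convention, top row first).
[[1, 3, 7], [4, 6]]

7 is larger than every entry of row 1, so it is appended to row 1. The new tableau is [[1, 3, 7], [4, 6]].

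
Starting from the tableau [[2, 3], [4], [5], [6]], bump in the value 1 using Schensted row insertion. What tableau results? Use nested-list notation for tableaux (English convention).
[[1, 3], [2], [4], [5], [6]]

In row 1, 1 replaces 2 (the leftmost entry greater than 1); 2 is bumped to row 2. In row 2, 2 replaces 4 (the leftmost entry greater than 2); 4 is bumped to row 3. In row 3, 4 replaces 5 (the leftmost entry greater than 4); 5 is bumped to row 4. In row 4, 5 replaces 6 (the leftmost entry greater than 5); 6 is bumped to row 5. 6 starts a new row 5. The new tableau is [[1, 3], [2], [4], [5], [6]].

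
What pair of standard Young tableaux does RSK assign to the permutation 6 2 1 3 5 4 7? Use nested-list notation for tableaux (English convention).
P = [[1, 3, 4, 7], [2, 5], [6]], Q = [[1, 4, 5, 7], [2, 6], [3]]

Insert each entry of the permutation into P by Schensted row insertion, recording in Q the position of each new cell.

After inserting 6: P = [[6]].
After inserting 2: P = [[2], [6]].
After inserting 1: P = [[1], [2], [6]].
After inserting 3: P = [[1, 3], [2], [6]].
After inserting 5: P = [[1, 3, 5], [2], [6]].
After inserting 4: P = [[1, 3, 4], [2, 5], [6]].
After inserting 7: P = [[1, 3, 4, 7], [2, 5], [6]].

So P = [[1, 3, 4, 7], [2, 5], [6]], Q = [[1, 4, 5, 7], [2, 6], [3]].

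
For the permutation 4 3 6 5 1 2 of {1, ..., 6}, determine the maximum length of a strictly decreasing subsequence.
3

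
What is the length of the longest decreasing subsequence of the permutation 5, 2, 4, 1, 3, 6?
3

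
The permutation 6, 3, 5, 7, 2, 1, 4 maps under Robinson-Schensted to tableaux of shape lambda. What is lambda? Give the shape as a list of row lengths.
Row-insert each entry into an empty tableau.

After inserting 6: P = [[6]].
After inserting 3: P = [[3], [6]].
After inserting 5: P = [[3, 5], [6]].
After inserting 7: P = [[3, 5, 7], [6]].
After inserting 2: P = [[2, 5, 7], [3], [6]].
After inserting 1: P = [[1, 5, 7], [2], [3], [6]].
After inserting 4: P = [[1, 4, 7], [2, 5], [3], [6]].

The final insertion tableau P = [[1, 4, 7], [2, 5], [3], [6]] has shape [3, 2, 1, 1].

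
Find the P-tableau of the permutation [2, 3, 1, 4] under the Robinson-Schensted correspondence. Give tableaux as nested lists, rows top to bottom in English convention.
Insert 2: appended to row 1. P = [[2]].
Insert 3: appended to row 1. P = [[2, 3]].
Insert 1: 1 bumps 2 from row 1; 2 starts row 2. P = [[1, 3], [2]].
Insert 4: appended to row 1. P = [[1, 3, 4], [2]].

So P = [[1, 3, 4], [2]].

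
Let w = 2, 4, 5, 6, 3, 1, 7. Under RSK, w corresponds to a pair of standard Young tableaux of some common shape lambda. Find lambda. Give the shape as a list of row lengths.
[5, 1, 1]

Row-insert each entry into an empty tableau.

After inserting 2: P = [[2]].
After inserting 4: P = [[2, 4]].
After inserting 5: P = [[2, 4, 5]].
After inserting 6: P = [[2, 4, 5, 6]].
After inserting 3: P = [[2, 3, 5, 6], [4]].
After inserting 1: P = [[1, 3, 5, 6], [2], [4]].
After inserting 7: P = [[1, 3, 5, 6, 7], [2], [4]].

The final insertion tableau P = [[1, 3, 5, 6, 7], [2], [4]] has shape [5, 1, 1].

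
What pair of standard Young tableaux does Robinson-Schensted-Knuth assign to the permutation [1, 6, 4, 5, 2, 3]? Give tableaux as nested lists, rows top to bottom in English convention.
Insert each entry of the permutation into P by Schensted row insertion, recording in Q the position of each new cell.

After inserting 1: P = [[1]].
After inserting 6: P = [[1, 6]].
After inserting 4: P = [[1, 4], [6]].
After inserting 5: P = [[1, 4, 5], [6]].
After inserting 2: P = [[1, 2, 5], [4], [6]].
After inserting 3: P = [[1, 2, 3], [4, 5], [6]].

So P = [[1, 2, 3], [4, 5], [6]], Q = [[1, 2, 4], [3, 6], [5]].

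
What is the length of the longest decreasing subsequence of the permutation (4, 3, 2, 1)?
4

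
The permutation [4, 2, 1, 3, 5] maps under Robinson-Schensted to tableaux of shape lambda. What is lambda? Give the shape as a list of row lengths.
[3, 1, 1]

Row-insert each entry into an empty tableau.

After inserting 4: P = [[4]].
After inserting 2: P = [[2], [4]].
After inserting 1: P = [[1], [2], [4]].
After inserting 3: P = [[1, 3], [2], [4]].
After inserting 5: P = [[1, 3, 5], [2], [4]].

The final insertion tableau P = [[1, 3, 5], [2], [4]] has shape [3, 1, 1].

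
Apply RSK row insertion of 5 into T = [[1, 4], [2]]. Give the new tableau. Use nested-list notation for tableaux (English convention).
[[1, 4, 5], [2]]

5 is larger than every entry of row 1, so it is appended to row 1. The new tableau is [[1, 4, 5], [2]].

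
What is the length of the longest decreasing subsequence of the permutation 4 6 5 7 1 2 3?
3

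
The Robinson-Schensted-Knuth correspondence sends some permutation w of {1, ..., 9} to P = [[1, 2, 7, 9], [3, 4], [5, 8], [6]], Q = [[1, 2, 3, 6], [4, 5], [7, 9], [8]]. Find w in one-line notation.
Reverse the RSK construction: for i from n down to 1, find the cell of Q containing i, remove the entry at that cell from P, and reverse-bump it up through P; the value ejected from row 1 is w(i).

Step i=9: Q has 9 at row 3, column 2; remove 8 from row 3 of P and reverse-bump: 8 enters row 2 and ejects 4; 4 enters row 1 and ejects 2. So w(9) = 2. P is now [[1, 4, 7, 9], [3, 8], [5], [6]].
Step i=8: Q has 8 at row 4, column 1; remove 6 from row 4 of P and reverse-bump: 6 enters row 3 and ejects 5; 5 enters row 2 and ejects 3; 3 enters row 1 and ejects 1. So w(8) = 1. P is now [[3, 4, 7, 9], [5, 8], [6]].
Step i=7: Q has 7 at row 3, column 1; remove 6 from row 3 of P and reverse-bump: 6 enters row 2 and ejects 5; 5 enters row 1 and ejects 4. So w(7) = 4. P is now [[3, 5, 7, 9], [6, 8]].
Step i=6: Q has 6 at row 1, column 4; remove that cell from P, ejecting 9. So w(6) = 9. P is now [[3, 5, 7], [6, 8]].
Step i=5: Q has 5 at row 2, column 2; remove 8 from row 2 of P and reverse-bump: 8 enters row 1 and ejects 7. So w(5) = 7. P is now [[3, 5, 8], [6]].
Step i=4: Q has 4 at row 2, column 1; remove 6 from row 2 of P and reverse-bump: 6 enters row 1 and ejects 5. So w(4) = 5. P is now [[3, 6, 8]].
Step i=3: Q has 3 at row 1, column 3; remove that cell from P, ejecting 8. So w(3) = 8. P is now [[3, 6]].
Step i=2: Q has 2 at row 1, column 2; remove that cell from P, ejecting 6. So w(2) = 6. P is now [[3]].
Step i=1: Q has 1 at row 1, column 1; remove that cell from P, ejecting 3. So w(1) = 3. P is now [].

So w = 3 6 8 5 7 9 4 1 2.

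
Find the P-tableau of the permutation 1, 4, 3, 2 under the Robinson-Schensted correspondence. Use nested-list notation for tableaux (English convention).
P = [[1, 2], [3], [4]]

Insert 1: appended to row 1. P = [[1]].
Insert 4: appended to row 1. P = [[1, 4]].
Insert 3: 3 bumps 4 from row 1; 4 starts row 2. P = [[1, 3], [4]].
Insert 2: 2 bumps 3 from row 1; 3 bumps 4 from row 2; 4 starts row 3. P = [[1, 2], [3], [4]].

So P = [[1, 2], [3], [4]].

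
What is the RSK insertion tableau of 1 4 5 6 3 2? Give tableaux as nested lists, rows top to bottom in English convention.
P = [[1, 2, 5, 6], [3], [4]]

Insert 1: appended to row 1. P = [[1]].
Insert 4: appended to row 1. P = [[1, 4]].
Insert 5: appended to row 1. P = [[1, 4, 5]].
Insert 6: appended to row 1. P = [[1, 4, 5, 6]].
Insert 3: 3 bumps 4 from row 1; 4 starts row 2. P = [[1, 3, 5, 6], [4]].
Insert 2: 2 bumps 3 from row 1; 3 bumps 4 from row 2; 4 starts row 3. P = [[1, 2, 5, 6], [3], [4]].

So P = [[1, 2, 5, 6], [3], [4]].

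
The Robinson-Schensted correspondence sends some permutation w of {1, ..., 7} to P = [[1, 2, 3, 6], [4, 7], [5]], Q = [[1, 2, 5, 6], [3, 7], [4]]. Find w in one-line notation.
Reverse the RSK construction: for i from n down to 1, find the cell of Q containing i, remove the entry at that cell from P, and reverse-bump it up through P; the value ejected from row 1 is w(i).

Step i=7: Q has 7 at row 2, column 2; remove 7 from row 2 of P and reverse-bump: 7 enters row 1 and ejects 6. So w(7) = 6. P is now [[1, 2, 3, 7], [4], [5]].
Step i=6: Q has 6 at row 1, column 4; remove that cell from P, ejecting 7. So w(6) = 7. P is now [[1, 2, 3], [4], [5]].
Step i=5: Q has 5 at row 1, column 3; remove that cell from P, ejecting 3. So w(5) = 3. P is now [[1, 2], [4], [5]].
Step i=4: Q has 4 at row 3, column 1; remove 5 from row 3 of P and reverse-bump: 5 enters row 2 and ejects 4; 4 enters row 1 and ejects 2. So w(4) = 2. P is now [[1, 4], [5]].
Step i=3: Q has 3 at row 2, column 1; remove 5 from row 2 of P and reverse-bump: 5 enters row 1 and ejects 4. So w(3) = 4. P is now [[1, 5]].
Step i=2: Q has 2 at row 1, column 2; remove that cell from P, ejecting 5. So w(2) = 5. P is now [[1]].
Step i=1: Q has 1 at row 1, column 1; remove that cell from P, ejecting 1. So w(1) = 1. P is now [].

So w = 1 5 4 2 3 7 6.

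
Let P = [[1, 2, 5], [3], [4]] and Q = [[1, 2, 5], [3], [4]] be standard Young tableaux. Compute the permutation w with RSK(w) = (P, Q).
Reverse the RSK construction: for i from n down to 1, find the cell of Q containing i, remove the entry at that cell from P, and reverse-bump it up through P; the value ejected from row 1 is w(i).

Step i=5: Q has 5 at row 1, column 3; remove that cell from P, ejecting 5. So w(5) = 5. P is now [[1, 2], [3], [4]].
Step i=4: Q has 4 at row 3, column 1; remove 4 from row 3 of P and reverse-bump: 4 enters row 2 and ejects 3; 3 enters row 1 and ejects 2. So w(4) = 2. P is now [[1, 3], [4]].
Step i=3: Q has 3 at row 2, column 1; remove 4 from row 2 of P and reverse-bump: 4 enters row 1 and ejects 3. So w(3) = 3. P is now [[1, 4]].
Step i=2: Q has 2 at row 1, column 2; remove that cell from P, ejecting 4. So w(2) = 4. P is now [[1]].
Step i=1: Q has 1 at row 1, column 1; remove that cell from P, ejecting 1. So w(1) = 1. P is now [].

So w = 1 4 3 2 5.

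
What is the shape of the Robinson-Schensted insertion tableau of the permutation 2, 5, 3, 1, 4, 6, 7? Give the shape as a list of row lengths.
[5, 1, 1]

Row-insert each entry into an empty tableau.

After inserting 2: P = [[2]].
After inserting 5: P = [[2, 5]].
After inserting 3: P = [[2, 3], [5]].
After inserting 1: P = [[1, 3], [2], [5]].
After inserting 4: P = [[1, 3, 4], [2], [5]].
After inserting 6: P = [[1, 3, 4, 6], [2], [5]].
After inserting 7: P = [[1, 3, 4, 6, 7], [2], [5]].

The final insertion tableau P = [[1, 3, 4, 6, 7], [2], [5]] has shape [5, 1, 1].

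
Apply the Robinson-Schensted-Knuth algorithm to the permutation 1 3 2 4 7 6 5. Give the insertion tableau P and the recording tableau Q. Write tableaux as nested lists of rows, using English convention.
P = [[1, 2, 4, 5], [3, 6], [7]], Q = [[1, 2, 4, 5], [3, 6], [7]]

Insert each entry of the permutation into P by Schensted row insertion, recording in Q the position of each new cell.

Insert 1: appended to row 1. P = [[1]].
Insert 3: appended to row 1. P = [[1, 3]].
Insert 2: 2 bumps 3 from row 1; 3 starts row 2. P = [[1, 2], [3]].
Insert 4: appended to row 1. P = [[1, 2, 4], [3]].
Insert 7: appended to row 1. P = [[1, 2, 4, 7], [3]].
Insert 6: 6 bumps 7 from row 1; 7 appends to row 2. P = [[1, 2, 4, 6], [3, 7]].
Insert 5: 5 bumps 6 from row 1; 6 bumps 7 from row 2; 7 starts row 3. P = [[1, 2, 4, 5], [3, 6], [7]].

So P = [[1, 2, 4, 5], [3, 6], [7]], Q = [[1, 2, 4, 5], [3, 6], [7]].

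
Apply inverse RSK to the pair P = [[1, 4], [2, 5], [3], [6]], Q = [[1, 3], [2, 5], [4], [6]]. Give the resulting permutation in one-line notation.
6 3 5 2 4 1

Reverse the RSK construction: for i from n down to 1, find the cell of Q containing i, remove the entry at that cell from P, and reverse-bump it up through P; the value ejected from row 1 is w(i).

Step i=6: Q has 6 at row 4, column 1; remove 6 from row 4 of P and reverse-bump: 6 enters row 3 and ejects 3; 3 enters row 2 and ejects 2; 2 enters row 1 and ejects 1. So w(6) = 1. P is now [[2, 4], [3, 5], [6]].
Step i=5: Q has 5 at row 2, column 2; remove 5 from row 2 of P and reverse-bump: 5 enters row 1 and ejects 4. So w(5) = 4. P is now [[2, 5], [3], [6]].
Step i=4: Q has 4 at row 3, column 1; remove 6 from row 3 of P and reverse-bump: 6 enters row 2 and ejects 3; 3 enters row 1 and ejects 2. So w(4) = 2. P is now [[3, 5], [6]].
Step i=3: Q has 3 at row 1, column 2; remove that cell from P, ejecting 5. So w(3) = 5. P is now [[3], [6]].
Step i=2: Q has 2 at row 2, column 1; remove 6 from row 2 of P and reverse-bump: 6 enters row 1 and ejects 3. So w(2) = 3. P is now [[6]].
Step i=1: Q has 1 at row 1, column 1; remove that cell from P, ejecting 6. So w(1) = 6. P is now [].

So w = 6 3 5 2 4 1.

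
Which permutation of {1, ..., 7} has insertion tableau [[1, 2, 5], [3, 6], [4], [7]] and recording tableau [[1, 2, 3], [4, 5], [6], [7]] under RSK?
Reverse the RSK construction: for i from n down to 1, find the cell of Q containing i, remove the entry at that cell from P, and reverse-bump it up through P; the value ejected from row 1 is w(i).

Step i=7: Q has 7 at row 4, column 1; remove 7 from row 4 of P and reverse-bump: 7 enters row 3 and ejects 4; 4 enters row 2 and ejects 3; 3 enters row 1 and ejects 2. So w(7) = 2. P is now [[1, 3, 5], [4, 6], [7]].
Step i=6: Q has 6 at row 3, column 1; remove 7 from row 3 of P and reverse-bump: 7 enters row 2 and ejects 6; 6 enters row 1 and ejects 5. So w(6) = 5. P is now [[1, 3, 6], [4, 7]].
Step i=5: Q has 5 at row 2, column 2; remove 7 from row 2 of P and reverse-bump: 7 enters row 1 and ejects 6. So w(5) = 6. P is now [[1, 3, 7], [4]].
Step i=4: Q has 4 at row 2, column 1; remove 4 from row 2 of P and reverse-bump: 4 enters row 1 and ejects 3. So w(4) = 3. P is now [[1, 4, 7]].
Step i=3: Q has 3 at row 1, column 3; remove that cell from P, ejecting 7. So w(3) = 7. P is now [[1, 4]].
Step i=2: Q has 2 at row 1, column 2; remove that cell from P, ejecting 4. So w(2) = 4. P is now [[1]].
Step i=1: Q has 1 at row 1, column 1; remove that cell from P, ejecting 1. So w(1) = 1. P is now [].

So w = 1 4 7 3 6 5 2.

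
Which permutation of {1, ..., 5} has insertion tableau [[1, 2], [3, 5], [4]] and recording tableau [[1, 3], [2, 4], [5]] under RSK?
4 1 5 3 2

Reverse the RSK construction: for i from n down to 1, find the cell of Q containing i, remove the entry at that cell from P, and reverse-bump it up through P; the value ejected from row 1 is w(i).

Step i=5: Q has 5 at row 3, column 1; remove 4 from row 3 of P and reverse-bump: 4 enters row 2 and ejects 3; 3 enters row 1 and ejects 2. So w(5) = 2. P is now [[1, 3], [4, 5]].
Step i=4: Q has 4 at row 2, column 2; remove 5 from row 2 of P and reverse-bump: 5 enters row 1 and ejects 3. So w(4) = 3. P is now [[1, 5], [4]].
Step i=3: Q has 3 at row 1, column 2; remove that cell from P, ejecting 5. So w(3) = 5. P is now [[1], [4]].
Step i=2: Q has 2 at row 2, column 1; remove 4 from row 2 of P and reverse-bump: 4 enters row 1 and ejects 1. So w(2) = 1. P is now [[4]].
Step i=1: Q has 1 at row 1, column 1; remove that cell from P, ejecting 4. So w(1) = 4. P is now [].

So w = 4 1 5 3 2.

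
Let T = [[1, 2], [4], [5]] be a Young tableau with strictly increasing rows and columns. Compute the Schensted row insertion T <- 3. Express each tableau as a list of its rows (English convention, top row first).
3 is larger than every entry of row 1, so it is appended to row 1. The new tableau is [[1, 2, 3], [4], [5]].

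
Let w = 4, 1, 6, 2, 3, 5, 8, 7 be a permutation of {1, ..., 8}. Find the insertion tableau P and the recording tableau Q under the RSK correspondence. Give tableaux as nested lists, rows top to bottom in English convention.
Insert each entry of the permutation into P by Schensted row insertion, recording in Q the position of each new cell.

Insert 4: appended to row 1. P = [[4]].
Insert 1: 1 bumps 4 from row 1; 4 starts row 2. P = [[1], [4]].
Insert 6: appended to row 1. P = [[1, 6], [4]].
Insert 2: 2 bumps 6 from row 1; 6 appends to row 2. P = [[1, 2], [4, 6]].
Insert 3: appended to row 1. P = [[1, 2, 3], [4, 6]].
Insert 5: appended to row 1. P = [[1, 2, 3, 5], [4, 6]].
Insert 8: appended to row 1. P = [[1, 2, 3, 5, 8], [4, 6]].
Insert 7: 7 bumps 8 from row 1; 8 appends to row 2. P = [[1, 2, 3, 5, 7], [4, 6, 8]].

So P = [[1, 2, 3, 5, 7], [4, 6, 8]], Q = [[1, 3, 5, 6, 7], [2, 4, 8]].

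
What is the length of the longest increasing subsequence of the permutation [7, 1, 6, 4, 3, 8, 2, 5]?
3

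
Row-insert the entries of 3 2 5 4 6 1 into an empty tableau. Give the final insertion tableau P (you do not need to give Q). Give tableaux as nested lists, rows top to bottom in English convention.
P = [[1, 4, 6], [2, 5], [3]]

Insert 3: appended to row 1. P = [[3]].
Insert 2: 2 bumps 3 from row 1; 3 starts row 2. P = [[2], [3]].
Insert 5: appended to row 1. P = [[2, 5], [3]].
Insert 4: 4 bumps 5 from row 1; 5 appends to row 2. P = [[2, 4], [3, 5]].
Insert 6: appended to row 1. P = [[2, 4, 6], [3, 5]].
Insert 1: 1 bumps 2 from row 1; 2 bumps 3 from row 2; 3 starts row 3. P = [[1, 4, 6], [2, 5], [3]].

So P = [[1, 4, 6], [2, 5], [3]].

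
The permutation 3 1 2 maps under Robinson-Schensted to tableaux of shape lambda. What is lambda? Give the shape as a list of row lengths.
Row-insert each entry into an empty tableau.

After inserting 3: P = [[3]].
After inserting 1: P = [[1], [3]].
After inserting 2: P = [[1, 2], [3]].

The final insertion tableau P = [[1, 2], [3]] has shape [2, 1].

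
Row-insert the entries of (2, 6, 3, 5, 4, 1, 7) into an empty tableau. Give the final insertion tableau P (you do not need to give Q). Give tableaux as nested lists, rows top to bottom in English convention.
P = [[1, 3, 4, 7], [2], [5], [6]]

Insert 2: appended to row 1. P = [[2]].
Insert 6: appended to row 1. P = [[2, 6]].
Insert 3: 3 bumps 6 from row 1; 6 starts row 2. P = [[2, 3], [6]].
Insert 5: appended to row 1. P = [[2, 3, 5], [6]].
Insert 4: 4 bumps 5 from row 1; 5 bumps 6 from row 2; 6 starts row 3. P = [[2, 3, 4], [5], [6]].
Insert 1: 1 bumps 2 from row 1; 2 bumps 5 from row 2; 5 bumps 6 from row 3; 6 starts row 4. P = [[1, 3, 4], [2], [5], [6]].
Insert 7: appended to row 1. P = [[1, 3, 4, 7], [2], [5], [6]].

So P = [[1, 3, 4, 7], [2], [5], [6]].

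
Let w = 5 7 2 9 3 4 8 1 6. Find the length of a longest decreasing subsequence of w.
3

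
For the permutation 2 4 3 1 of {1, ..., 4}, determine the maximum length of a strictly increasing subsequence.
2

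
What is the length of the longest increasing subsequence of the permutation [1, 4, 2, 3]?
3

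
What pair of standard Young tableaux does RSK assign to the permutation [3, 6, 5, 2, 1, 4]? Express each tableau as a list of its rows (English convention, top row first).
Insert each entry of the permutation into P by Schensted row insertion, recording in Q the position of each new cell.

Insert 3: appended to row 1. P = [[3]], Q = [[1]].
Insert 6: appended to row 1. P = [[3, 6]], Q = [[1, 2]].
Insert 5: 5 bumps 6 from row 1; 6 starts row 2. P = [[3, 5], [6]], Q = [[1, 2], [3]].
Insert 2: 2 bumps 3 from row 1; 3 bumps 6 from row 2; 6 starts row 3. P = [[2, 5], [3], [6]], Q = [[1, 2], [3], [4]].
Insert 1: 1 bumps 2 from row 1; 2 bumps 3 from row 2; 3 bumps 6 from row 3; 6 starts row 4. P = [[1, 5], [2], [3], [6]], Q = [[1, 2], [3], [4], [5]].
Insert 4: 4 bumps 5 from row 1; 5 appends to row 2. P = [[1, 4], [2, 5], [3], [6]], Q = [[1, 2], [3, 6], [4], [5]].

So P = [[1, 4], [2, 5], [3], [6]], Q = [[1, 2], [3, 6], [4], [5]].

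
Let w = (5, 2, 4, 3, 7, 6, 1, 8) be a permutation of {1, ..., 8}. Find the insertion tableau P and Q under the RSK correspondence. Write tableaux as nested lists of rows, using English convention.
P = [[1, 3, 6, 8], [2, 7], [4], [5]], Q = [[1, 3, 5, 8], [2, 6], [4], [7]]

Insert each entry of the permutation into P by Schensted row insertion, recording in Q the position of each new cell.

Insert 5: appended to row 1. P = [[5]].
Insert 2: 2 bumps 5 from row 1; 5 starts row 2. P = [[2], [5]].
Insert 4: appended to row 1. P = [[2, 4], [5]].
Insert 3: 3 bumps 4 from row 1; 4 bumps 5 from row 2; 5 starts row 3. P = [[2, 3], [4], [5]].
Insert 7: appended to row 1. P = [[2, 3, 7], [4], [5]].
Insert 6: 6 bumps 7 from row 1; 7 appends to row 2. P = [[2, 3, 6], [4, 7], [5]].
Insert 1: 1 bumps 2 from row 1; 2 bumps 4 from row 2; 4 bumps 5 from row 3; 5 starts row 4. P = [[1, 3, 6], [2, 7], [4], [5]].
Insert 8: appended to row 1. P = [[1, 3, 6, 8], [2, 7], [4], [5]].

So P = [[1, 3, 6, 8], [2, 7], [4], [5]], Q = [[1, 3, 5, 8], [2, 6], [4], [7]].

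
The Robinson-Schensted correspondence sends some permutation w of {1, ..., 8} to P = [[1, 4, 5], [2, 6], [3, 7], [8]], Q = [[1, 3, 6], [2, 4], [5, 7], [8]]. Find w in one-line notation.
3 2 8 4 1 7 6 5

Reverse the RSK construction: for i from n down to 1, find the cell of Q containing i, remove the entry at that cell from P, and reverse-bump it up through P; the value ejected from row 1 is w(i).

Step i=8: Q has 8 at row 4, column 1; remove 8 from row 4 of P and reverse-bump: 8 enters row 3 and ejects 7; 7 enters row 2 and ejects 6; 6 enters row 1 and ejects 5. So w(8) = 5. P is now [[1, 4, 6], [2, 7], [3, 8]].
Step i=7: Q has 7 at row 3, column 2; remove 8 from row 3 of P and reverse-bump: 8 enters row 2 and ejects 7; 7 enters row 1 and ejects 6. So w(7) = 6. P is now [[1, 4, 7], [2, 8], [3]].
Step i=6: Q has 6 at row 1, column 3; remove that cell from P, ejecting 7. So w(6) = 7. P is now [[1, 4], [2, 8], [3]].
Step i=5: Q has 5 at row 3, column 1; remove 3 from row 3 of P and reverse-bump: 3 enters row 2 and ejects 2; 2 enters row 1 and ejects 1. So w(5) = 1. P is now [[2, 4], [3, 8]].
Step i=4: Q has 4 at row 2, column 2; remove 8 from row 2 of P and reverse-bump: 8 enters row 1 and ejects 4. So w(4) = 4. P is now [[2, 8], [3]].
Step i=3: Q has 3 at row 1, column 2; remove that cell from P, ejecting 8. So w(3) = 8. P is now [[2], [3]].
Step i=2: Q has 2 at row 2, column 1; remove 3 from row 2 of P and reverse-bump: 3 enters row 1 and ejects 2. So w(2) = 2. P is now [[3]].
Step i=1: Q has 1 at row 1, column 1; remove that cell from P, ejecting 3. So w(1) = 3. P is now [].

So w = 3 2 8 4 1 7 6 5.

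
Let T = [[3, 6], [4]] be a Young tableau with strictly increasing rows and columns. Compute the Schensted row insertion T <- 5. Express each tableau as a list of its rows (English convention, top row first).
[[3, 5], [4, 6]]

In row 1, 5 replaces 6 (the leftmost entry greater than 5); 6 is bumped to row 2. 6 is appended to row 2. The new tableau is [[3, 5], [4, 6]].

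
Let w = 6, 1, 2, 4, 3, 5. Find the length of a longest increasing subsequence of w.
4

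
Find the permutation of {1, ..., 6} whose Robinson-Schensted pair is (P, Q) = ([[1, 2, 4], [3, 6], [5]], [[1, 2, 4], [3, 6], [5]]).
Reverse RSK: for i = n, n-1, ..., 1, locate i in Q, remove the corresponding corner cell from P, and reverse-bump its entry up through P; the value ejected from row 1 is w(i).

So w = 1 5 3 6 2 4.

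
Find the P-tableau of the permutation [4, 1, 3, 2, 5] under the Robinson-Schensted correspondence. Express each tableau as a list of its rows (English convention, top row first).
Insert 4: appended to row 1. P = [[4]].
Insert 1: 1 bumps 4 from row 1; 4 starts row 2. P = [[1], [4]].
Insert 3: appended to row 1. P = [[1, 3], [4]].
Insert 2: 2 bumps 3 from row 1; 3 bumps 4 from row 2; 4 starts row 3. P = [[1, 2], [3], [4]].
Insert 5: appended to row 1. P = [[1, 2, 5], [3], [4]].

So P = [[1, 2, 5], [3], [4]].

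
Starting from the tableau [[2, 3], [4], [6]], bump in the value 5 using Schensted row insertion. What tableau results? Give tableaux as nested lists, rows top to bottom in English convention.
[[2, 3, 5], [4], [6]]

5 is larger than every entry of row 1, so it is appended to row 1. The new tableau is [[2, 3, 5], [4], [6]].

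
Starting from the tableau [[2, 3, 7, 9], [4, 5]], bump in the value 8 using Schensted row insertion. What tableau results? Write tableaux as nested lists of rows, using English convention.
[[2, 3, 7, 8], [4, 5, 9]]

In row 1, 8 replaces 9 (the leftmost entry greater than 8); 9 is bumped to row 2. 9 is appended to row 2. The new tableau is [[2, 3, 7, 8], [4, 5, 9]].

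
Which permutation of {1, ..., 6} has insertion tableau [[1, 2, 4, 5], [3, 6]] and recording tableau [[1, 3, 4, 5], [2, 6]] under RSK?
Reverse the RSK construction: for i from n down to 1, find the cell of Q containing i, remove the entry at that cell from P, and reverse-bump it up through P; the value ejected from row 1 is w(i).

Step i=6: Q has 6 at row 2, column 2; remove 6 from row 2 of P and reverse-bump: 6 enters row 1 and ejects 5. So w(6) = 5. P is now [[1, 2, 4, 6], [3]].
Step i=5: Q has 5 at row 1, column 4; remove that cell from P, ejecting 6. So w(5) = 6. P is now [[1, 2, 4], [3]].
Step i=4: Q has 4 at row 1, column 3; remove that cell from P, ejecting 4. So w(4) = 4. P is now [[1, 2], [3]].
Step i=3: Q has 3 at row 1, column 2; remove that cell from P, ejecting 2. So w(3) = 2. P is now [[1], [3]].
Step i=2: Q has 2 at row 2, column 1; remove 3 from row 2 of P and reverse-bump: 3 enters row 1 and ejects 1. So w(2) = 1. P is now [[3]].
Step i=1: Q has 1 at row 1, column 1; remove that cell from P, ejecting 3. So w(1) = 3. P is now [].

So w = 3 1 2 4 6 5.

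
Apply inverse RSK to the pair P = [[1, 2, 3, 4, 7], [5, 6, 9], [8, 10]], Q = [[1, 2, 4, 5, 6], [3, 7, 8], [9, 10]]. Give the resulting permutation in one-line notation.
1 5 2 3 8 10 6 9 4 7

Reverse the RSK construction: for i from n down to 1, find the cell of Q containing i, remove the entry at that cell from P, and reverse-bump it up through P; the value ejected from row 1 is w(i).

Step i=10: Q has 10 at row 3, column 2; remove 10 from row 3 of P and reverse-bump: 10 enters row 2 and ejects 9; 9 enters row 1 and ejects 7. So w(10) = 7. P is now [[1, 2, 3, 4, 9], [5, 6, 10], [8]].
Step i=9: Q has 9 at row 3, column 1; remove 8 from row 3 of P and reverse-bump: 8 enters row 2 and ejects 6; 6 enters row 1 and ejects 4. So w(9) = 4. P is now [[1, 2, 3, 6, 9], [5, 8, 10]].
Step i=8: Q has 8 at row 2, column 3; remove 10 from row 2 of P and reverse-bump: 10 enters row 1 and ejects 9. So w(8) = 9. P is now [[1, 2, 3, 6, 10], [5, 8]].
Step i=7: Q has 7 at row 2, column 2; remove 8 from row 2 of P and reverse-bump: 8 enters row 1 and ejects 6. So w(7) = 6. P is now [[1, 2, 3, 8, 10], [5]].
Step i=6: Q has 6 at row 1, column 5; remove that cell from P, ejecting 10. So w(6) = 10. P is now [[1, 2, 3, 8], [5]].
Step i=5: Q has 5 at row 1, column 4; remove that cell from P, ejecting 8. So w(5) = 8. P is now [[1, 2, 3], [5]].
Step i=4: Q has 4 at row 1, column 3; remove that cell from P, ejecting 3. So w(4) = 3. P is now [[1, 2], [5]].
Step i=3: Q has 3 at row 2, column 1; remove 5 from row 2 of P and reverse-bump: 5 enters row 1 and ejects 2. So w(3) = 2. P is now [[1, 5]].
Step i=2: Q has 2 at row 1, column 2; remove that cell from P, ejecting 5. So w(2) = 5. P is now [[1]].
Step i=1: Q has 1 at row 1, column 1; remove that cell from P, ejecting 1. So w(1) = 1. P is now [].

So w = 1 5 2 3 8 10 6 9 4 7.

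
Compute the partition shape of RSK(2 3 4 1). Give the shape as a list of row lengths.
[3, 1]

Row-insert each entry into an empty tableau.

After inserting 2: P = [[2]].
After inserting 3: P = [[2, 3]].
After inserting 4: P = [[2, 3, 4]].
After inserting 1: P = [[1, 3, 4], [2]].

The final insertion tableau P = [[1, 3, 4], [2]] has shape [3, 1].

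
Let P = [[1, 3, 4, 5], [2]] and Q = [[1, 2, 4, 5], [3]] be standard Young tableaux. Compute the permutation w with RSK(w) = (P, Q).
Reverse the RSK construction: for i from n down to 1, find the cell of Q containing i, remove the entry at that cell from P, and reverse-bump it up through P; the value ejected from row 1 is w(i).

Step i=5: Q has 5 at row 1, column 4; remove that cell from P, ejecting 5. So w(5) = 5. P is now [[1, 3, 4], [2]].
Step i=4: Q has 4 at row 1, column 3; remove that cell from P, ejecting 4. So w(4) = 4. P is now [[1, 3], [2]].
Step i=3: Q has 3 at row 2, column 1; remove 2 from row 2 of P and reverse-bump: 2 enters row 1 and ejects 1. So w(3) = 1. P is now [[2, 3]].
Step i=2: Q has 2 at row 1, column 2; remove that cell from P, ejecting 3. So w(2) = 3. P is now [[2]].
Step i=1: Q has 1 at row 1, column 1; remove that cell from P, ejecting 2. So w(1) = 2. P is now [].

So w = 2 3 1 4 5.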